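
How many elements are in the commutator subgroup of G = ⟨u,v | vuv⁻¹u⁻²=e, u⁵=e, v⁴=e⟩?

G' = [G, G] is generated by all commutators. The generator-pair commutators are: [u, v] = u⁴.
The subgroup they normally generate is {e, u, u², u³, u⁴}, of order 5.
Check: |G/G'| = 20/5 = 4 is the order of the abelianisation.

Answer: 5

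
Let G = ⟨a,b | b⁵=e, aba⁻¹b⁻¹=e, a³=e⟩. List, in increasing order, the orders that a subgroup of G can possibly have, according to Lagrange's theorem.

|G| = 15 = 3 · 5. By Lagrange's theorem the order of any subgroup divides 15; the divisors of 15 are 1, 3, 5, 15.

Answer: 1, 3, 5, 15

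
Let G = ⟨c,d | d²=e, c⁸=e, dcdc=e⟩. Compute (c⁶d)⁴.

Compute successive powers of (c⁶d), reducing at each step:
  (c⁶d)²: (c⁶d) · c⁶ = d;   d · d = e
  (c⁶d)³: e · c⁶ = c⁶;   (c⁶) · d = c⁶d
  (c⁶d)⁴: (c⁶d) · c⁶ = d;   d · d = e

Answer: e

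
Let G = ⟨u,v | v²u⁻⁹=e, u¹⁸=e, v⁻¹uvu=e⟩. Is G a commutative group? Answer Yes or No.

u·v = uv but v·u = u⁸v⁻¹, so u·v ≠ v·u and G is not abelian.

Answer: No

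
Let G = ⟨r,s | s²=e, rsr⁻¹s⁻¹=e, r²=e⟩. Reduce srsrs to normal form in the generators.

Multiply left to right, reducing at each step:
  s · r = rs
  (rs) · s = r
  r · r = e
  e · s = s

Answer: s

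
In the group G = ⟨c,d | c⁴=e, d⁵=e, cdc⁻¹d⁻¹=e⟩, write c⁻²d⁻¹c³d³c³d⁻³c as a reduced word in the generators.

Multiply left to right, reducing at each step:
  (c²) · d⁻¹ = c²d⁴
  (c²d⁴) · c³ = cd⁴
  (cd⁴) · d³ = cd²
  (cd²) · c³ = d²
  (d²) · d⁻³ = d⁴
  (d⁴) · c = cd⁴

Answer: cd⁴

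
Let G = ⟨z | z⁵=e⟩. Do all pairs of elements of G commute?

G has a single generator, so G is cyclic and hence abelian.

Answer: Yes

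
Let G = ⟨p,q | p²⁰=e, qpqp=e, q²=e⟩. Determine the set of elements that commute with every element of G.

An element z ∈ Z(G) iff z commutes with every generator.
For example p¹⁰ is central: (p¹⁰)·p = p¹¹ = p·(p¹⁰); (p¹⁰)·q = p¹⁰q = q·(p¹⁰).
Whereas p ∉ Z(G) since p·q = pq ≠ p¹⁹q = q·p.
Checking each of the 40 elements this way gives Z(G) = {e, p¹⁰}, of order 2.

Answer: {e, p¹⁰}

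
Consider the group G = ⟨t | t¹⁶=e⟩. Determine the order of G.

G is generated by a single element, so G is cyclic. The relator gives t¹⁶ = e and no smaller power is forced to be e, so the 16 powers {e, t, t², t³, t⁴, t⁵, t⁶, t⁷, t⁸, t⁹, t¹², t¹³, t¹¹, t¹⁰, t¹⁴, t¹⁵} are distinct. Hence |G| = 16.

Answer: 16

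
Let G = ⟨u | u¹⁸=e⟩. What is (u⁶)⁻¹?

The order of (u⁶) is 3 (smallest k with (u⁶)ᵏ = e), so (u⁶)⁻¹ = (u⁶)² = u¹².
Check: (u⁶) · (u¹²) → (u⁶) · u¹² = e, giving e as required.

Answer: u¹²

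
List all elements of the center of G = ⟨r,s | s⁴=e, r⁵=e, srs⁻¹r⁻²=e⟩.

An element z ∈ Z(G) iff z commutes with every generator.
For example e is central: e·r = r = r·e; e·s = s = s·e.
Whereas r ∉ Z(G) since r·s = rs ≠ r²s = s·r.
Checking each of the 20 elements this way gives Z(G) = {e}, of order 1.

Answer: {e}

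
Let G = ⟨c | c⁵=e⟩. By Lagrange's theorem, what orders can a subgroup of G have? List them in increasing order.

|G| = 5 = 5. By Lagrange's theorem the order of any subgroup divides 5; the divisors of 5 are 1, 5.

Answer: 1, 5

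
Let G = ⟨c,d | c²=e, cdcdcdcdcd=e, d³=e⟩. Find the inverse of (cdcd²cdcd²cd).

The order of (cdcd²cdcd²cd) is 2 (smallest k with (cdcd²cdcd²cd)ᵏ = e), so (cdcd²cdcd²cd)⁻¹ = (cdcd²cdcd²cd)¹ = cdcd²cdcd²cd.
Check: (cdcd²cdcd²cd) · (cdcd²cdcd²cd) → (cdcd²cdcd²cd) · c = dcd²cdcd²cd;   (dcd²cdcd²cd) · d = d²cdcd²cdc;   (d²cdcd²cdc) · c = d²cdcd²cd;   (d²cdcd²cd) · d² = d²cdcd²c;   (d²cdcd²c) · c = d²cdcd²;   (d²cdcd²) · d = d²cdc;   (d²cdc) · c = d²cd;   (d²cd) · d² = d²c;   (d²c) · c = d²;   (d²) · d = e, giving e as required.

Answer: cdcd²cdcd²cd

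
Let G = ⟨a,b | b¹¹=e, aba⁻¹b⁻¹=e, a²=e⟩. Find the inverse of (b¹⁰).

The order of (b¹⁰) is 11 (smallest k with (b¹⁰)ᵏ = e), so (b¹⁰)⁻¹ = (b¹⁰)¹⁰ = b.
Check: (b¹⁰) · b → (b¹⁰) · b = e, giving e as required.

Answer: b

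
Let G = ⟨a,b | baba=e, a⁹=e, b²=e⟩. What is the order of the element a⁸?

Compute successive powers until reaching e:
  (a⁸)¹ = a⁸, (a⁸)² = a⁷, (a⁸)³ = a⁶, (a⁸)⁴ = a⁵, (a⁸)⁵ = a⁴, (a⁸)⁶ = a³, (a⁸)⁷ = a², (a⁸)⁸ = a, (a⁸)⁹ = e.
The smallest positive k with (a⁸)ᵏ = e is 9.

Answer: 9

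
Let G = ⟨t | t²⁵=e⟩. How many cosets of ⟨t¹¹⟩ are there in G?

First find ord(t¹¹) by computing successive powers:
  (t¹¹)¹ = t¹¹, (t¹¹)² = t²², (t¹¹)³ = t⁸, (t¹¹)⁴ = t¹⁹, (t¹¹)⁵ = t⁵, (t¹¹)⁶ = t¹⁶, (t¹¹)⁷ = t², (t¹¹)⁸ = t¹³, (t¹¹)⁹ = t²⁴, (t¹¹)¹⁰ = t¹⁰, (t¹¹)¹¹ = t²¹, (t¹¹)¹² = t⁷, (t¹¹)¹³ = t¹⁸, (t¹¹)¹⁴ = t⁴, (t¹¹)¹⁵ = t¹⁵, (t¹¹)¹⁶ = t, (t¹¹)¹⁷ = t¹², (t¹¹)¹⁸ = t²³, (t¹¹)¹⁹ = t⁹, (t¹¹)²⁰ = t²⁰, (t¹¹)²¹ = t⁶, (t¹¹)²² = t¹⁷, (t¹¹)²³ = t³, (t¹¹)²⁴ = t¹⁴, (t¹¹)²⁵ = e.
So |⟨t¹¹⟩| = ord(t¹¹) = 25. With |G| = 25, by Lagrange [G : ⟨t¹¹⟩] = 25/25 = 1.

Answer: 1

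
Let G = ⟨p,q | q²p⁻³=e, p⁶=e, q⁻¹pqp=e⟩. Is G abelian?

p·q = pq but q·p = p²q⁻¹, so p·q ≠ q·p and G is not abelian.

Answer: No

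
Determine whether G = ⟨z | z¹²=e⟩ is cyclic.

|G| = 12. The element z has order 12 (its powers give 12 distinct elements), so ⟨z⟩ = G and G is cyclic.

Answer: Yes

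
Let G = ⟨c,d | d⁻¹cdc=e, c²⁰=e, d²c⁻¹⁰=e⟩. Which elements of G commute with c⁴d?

⟨c⁴d⟩ ⊆ C_G(c⁴d) since powers of c⁴d commute with c⁴d; so |C_G(c⁴d)| ≥ |⟨c⁴d⟩| = 4.
By orbit–stabilizer, |C_G(c⁴d)| = |G| / |conj. class of c⁴d| = 40 / 10 = 4.
The 4 elements commuting with c⁴d are {e, c¹⁰, c⁴d, c⁴d⁻¹}.

Answer: {e, c¹⁰, c⁴d, c⁴d⁻¹}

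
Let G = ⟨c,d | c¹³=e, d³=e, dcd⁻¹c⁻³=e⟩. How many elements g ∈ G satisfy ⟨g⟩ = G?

⟨g⟩ = G would require ord(g) = |G| = 39, but the maximum element order in G is 13 < 39. So G is not cyclic and no single element generates it: the count is 0.

Answer: 0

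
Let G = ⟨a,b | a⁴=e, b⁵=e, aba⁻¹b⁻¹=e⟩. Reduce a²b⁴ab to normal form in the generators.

Multiply left to right, reducing at each step:
  (a²) · b⁴ = a²b⁴
  (a²b⁴) · a = a³b⁴
  (a³b⁴) · b = a³

Answer: a³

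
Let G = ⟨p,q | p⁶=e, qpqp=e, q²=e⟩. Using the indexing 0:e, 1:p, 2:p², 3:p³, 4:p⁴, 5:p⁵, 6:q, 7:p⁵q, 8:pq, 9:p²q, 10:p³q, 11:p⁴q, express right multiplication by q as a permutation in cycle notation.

(0 6)(1 8)(2 9)(3 10)(4 11)(5 7)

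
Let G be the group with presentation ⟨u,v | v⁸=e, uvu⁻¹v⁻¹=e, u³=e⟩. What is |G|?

Enumerate words in the generators, reducing via the relations: the distinct elements are
  {e, u, v, uv, u², v², v³, v⁴, v⁵, v⁶, v⁷, uv², uv³, uv⁴, uv⁵, uv⁶, uv⁷, u²v, u²v², u²v³, u²v⁴, u²v⁵, u²v⁶, u²v⁷}.
No further products give new elements, so |G| = 24.

Answer: 24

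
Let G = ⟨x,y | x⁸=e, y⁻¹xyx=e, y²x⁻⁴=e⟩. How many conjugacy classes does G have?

The conjugacy classes (representative and size) are:
  [e] (size 1), [x⁷] (size 2), [x⁶] (size 2), [x³] (size 2), [x⁴] (size 1), [x²y⁻¹] (size 4), [x³y⁻¹] (size 4).
Class equation: 1 + 2 + 2 + 2 + 1 + 4 + 4 = 16 = |G|. So G has 7 conjugacy classes.

Answer: 7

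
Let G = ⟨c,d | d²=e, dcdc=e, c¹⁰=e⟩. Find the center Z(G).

An element z ∈ Z(G) iff z commutes with every generator.
For example c⁵ is central: (c⁵)·c = c⁶ = c·(c⁵); (c⁵)·d = c⁵d = d·(c⁵).
Whereas c ∉ Z(G) since c·d = cd ≠ c⁹d = d·c.
Checking each of the 20 elements this way gives Z(G) = {e, c⁵}, of order 2.

Answer: {e, c⁵}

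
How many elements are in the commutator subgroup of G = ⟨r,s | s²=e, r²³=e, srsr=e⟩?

G' = [G, G] is generated by all commutators. The generator-pair commutators are: [r, s] = r².
The subgroup they normally generate is {e, r, r², r³, r⁴, r⁵, r⁶, r⁷, r⁸, r⁹, r¹⁰, r¹¹, r¹², r¹³, r¹⁴, r¹⁵, r¹⁶, r¹⁷, r¹⁸, r¹⁹, r²⁰, r²¹, r²²}, of order 23.
Check: |G/G'| = 46/23 = 2 is the order of the abelianisation.

Answer: 23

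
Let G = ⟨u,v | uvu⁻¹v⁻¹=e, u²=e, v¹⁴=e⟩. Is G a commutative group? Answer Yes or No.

Each pair of generators commutes: u·v = uv = v·u. Since the generators pairwise commute, every element of G commutes with every other, so G is abelian.

Answer: Yes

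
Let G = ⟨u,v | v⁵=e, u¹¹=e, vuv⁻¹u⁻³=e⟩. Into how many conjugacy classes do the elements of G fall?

The conjugacy classes (representative and size) are:
  [e] (size 1), [u³] (size 5), [u⁶] (size 5), [u⁷v] (size 11), [u⁹v²] (size 11), [u⁷v³] (size 11), [u⁷v⁴] (size 11).
Class equation: 1 + 5 + 5 + 11 + 11 + 11 + 11 = 55 = |G|. So G has 7 conjugacy classes.

Answer: 7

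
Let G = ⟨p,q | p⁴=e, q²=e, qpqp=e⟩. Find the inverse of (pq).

The order of (pq) is 2 (smallest k with (pq)ᵏ = e), so (pq)⁻¹ = (pq)¹ = pq.
Check: (pq) · (pq) → (pq) · p = q;   q · q = e, giving e as required.

Answer: pq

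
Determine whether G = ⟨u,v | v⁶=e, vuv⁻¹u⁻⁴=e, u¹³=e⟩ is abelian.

u·v = uv but v·u = u⁴v, so u·v ≠ v·u and G is not abelian.

Answer: No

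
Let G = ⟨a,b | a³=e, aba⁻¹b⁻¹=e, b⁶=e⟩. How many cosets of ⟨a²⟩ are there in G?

First find ord(a²) by computing successive powers:
  (a²)¹ = a², (a²)² = a, (a²)³ = e.
So |⟨a²⟩| = ord(a²) = 3. With |G| = 18, by Lagrange [G : ⟨a²⟩] = 18/3 = 6.

Answer: 6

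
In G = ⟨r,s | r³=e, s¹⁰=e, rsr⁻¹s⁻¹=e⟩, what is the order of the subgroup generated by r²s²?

|⟨r²s²⟩| equals the order of r²s². Compute successive powers until reaching e:
  (r²s²)¹ = r²s², (r²s²)² = rs⁴, (r²s²)³ = s⁶, (r²s²)⁴ = r²s⁸, (r²s²)⁵ = r, (r²s²)⁶ = s², (r²s²)⁷ = r²s⁴, (r²s²)⁸ = rs⁶, (r²s²)⁹ = s⁸, (r²s²)¹⁰ = r², (r²s²)¹¹ = rs², (r²s²)¹² = s⁴, (r²s²)¹³ = r²s⁶, (r²s²)¹⁴ = rs⁸, (r²s²)¹⁵ = e.
The smallest positive k with (r²s²)ᵏ = e is 15, so |⟨r²s²⟩| = 15.

Answer: 15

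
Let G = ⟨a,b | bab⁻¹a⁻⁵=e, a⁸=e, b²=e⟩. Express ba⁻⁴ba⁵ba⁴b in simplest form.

Multiply left to right, reducing at each step:
  b · a⁻⁴ = a⁴b
  (a⁴b) · b = a⁴
  (a⁴) · a⁵ = a
  a · b = ab
  (ab) · a⁴ = a⁵b
  (a⁵b) · b = a⁵

Answer: a⁵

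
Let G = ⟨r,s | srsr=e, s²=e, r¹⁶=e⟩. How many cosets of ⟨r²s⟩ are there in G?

First find ord(r²s) by computing successive powers:
  (r²s)¹ = r²s, (r²s)² = e.
So |⟨r²s⟩| = ord(r²s) = 2. With |G| = 32, by Lagrange [G : ⟨r²s⟩] = 32/2 = 16.

Answer: 16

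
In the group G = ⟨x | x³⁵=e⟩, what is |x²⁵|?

Compute successive powers until reaching e:
  (x²⁵)¹ = x²⁵, (x²⁵)² = x¹⁵, (x²⁵)³ = x⁵, (x²⁵)⁴ = x³⁰, (x²⁵)⁵ = x²⁰, (x²⁵)⁶ = x¹⁰, (x²⁵)⁷ = e.
The smallest positive k with (x²⁵)ᵏ = e is 7.

Answer: 7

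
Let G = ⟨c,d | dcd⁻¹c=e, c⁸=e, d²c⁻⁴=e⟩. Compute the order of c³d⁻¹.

Compute successive powers until reaching e:
  (c³d⁻¹)¹ = c³d⁻¹, (c³d⁻¹)² = c⁴, (c³d⁻¹)³ = c³d, (c³d⁻¹)⁴ = e.
The smallest positive k with (c³d⁻¹)ᵏ = e is 4.

Answer: 4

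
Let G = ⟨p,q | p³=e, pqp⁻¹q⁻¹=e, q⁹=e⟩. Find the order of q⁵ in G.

Compute successive powers until reaching e:
  (q⁵)¹ = q⁵, (q⁵)² = q, (q⁵)³ = q⁶, (q⁵)⁴ = q², (q⁵)⁵ = q⁷, (q⁵)⁶ = q³, (q⁵)⁷ = q⁸, (q⁵)⁸ = q⁴, (q⁵)⁹ = e.
The smallest positive k with (q⁵)ᵏ = e is 9.

Answer: 9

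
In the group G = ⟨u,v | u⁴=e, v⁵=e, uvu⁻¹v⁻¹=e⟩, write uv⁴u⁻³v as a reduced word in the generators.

Multiply left to right, reducing at each step:
  u · v⁴ = uv⁴
  (uv⁴) · u⁻³ = u²v⁴
  (u²v⁴) · v = u²

Answer: u²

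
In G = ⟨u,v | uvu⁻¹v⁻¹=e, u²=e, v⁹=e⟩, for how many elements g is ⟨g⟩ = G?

G is cyclic of order 18. An element generates G iff its order is 18, and a cyclic group of order 18 has exactly φ(18) = 6 such elements.

Answer: 6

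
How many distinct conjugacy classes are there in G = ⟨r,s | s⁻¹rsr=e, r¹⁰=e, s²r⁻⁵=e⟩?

The conjugacy classes (representative and size) are:
  [e] (size 1), [r] (size 2), [r⁸] (size 2), [r⁷] (size 2), [r⁴] (size 2), [r⁵] (size 1), [r⁴s] (size 5), [r²s⁻¹] (size 5).
Class equation: 1 + 2 + 2 + 2 + 2 + 1 + 5 + 5 = 20 = |G|. So G has 8 conjugacy classes.

Answer: 8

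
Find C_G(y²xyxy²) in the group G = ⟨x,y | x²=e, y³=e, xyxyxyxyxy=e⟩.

⟨y²xyxy²⟩ ⊆ C_G(y²xyxy²) since powers of y²xyxy² commute with y²xyxy²; so |C_G(y²xyxy²)| ≥ |⟨y²xyxy²⟩| = 5.
By orbit–stabilizer, |C_G(y²xyxy²)| = |G| / |conj. class of y²xyxy²| = 60 / 12 = 5.
The 5 elements commuting with y²xyxy² are {e, y²xy², yxy, y²xyxy², yxy²xy}.

Answer: {e, y²xy², yxy, y²xyxy², yxy²xy}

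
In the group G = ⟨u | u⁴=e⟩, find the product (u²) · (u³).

Compute (u²) · (u³) by multiplying left to right and reducing via the relations at each step:
  (u²) · u³ = u

Answer: u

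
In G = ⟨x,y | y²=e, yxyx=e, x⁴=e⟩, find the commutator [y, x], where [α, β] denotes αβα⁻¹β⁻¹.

[y, x] = y·x·y⁻¹·x⁻¹.
  y · x = x³y
  (x³y) · y = x³
  (x³) · (x³) = x²

Answer: x²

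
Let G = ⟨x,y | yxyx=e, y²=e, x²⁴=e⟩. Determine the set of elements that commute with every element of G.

An element z ∈ Z(G) iff z commutes with every generator.
For example x¹² is central: (x¹²)·x = x¹³ = x·(x¹²); (x¹²)·y = x¹²y = y·(x¹²).
Whereas x ∉ Z(G) since x·y = xy ≠ x²³y = y·x.
Checking each of the 48 elements this way gives Z(G) = {e, x¹²}, of order 2.

Answer: {e, x¹²}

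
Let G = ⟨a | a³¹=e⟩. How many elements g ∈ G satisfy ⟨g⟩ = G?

G is cyclic of order 31. An element generates G iff its order is 31, and a cyclic group of order 31 has exactly φ(31) = 30 such elements.

Answer: 30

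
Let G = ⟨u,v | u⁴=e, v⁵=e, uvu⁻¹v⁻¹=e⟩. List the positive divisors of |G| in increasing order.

|G| = 20 = 2² · 5. By Lagrange's theorem the order of any subgroup divides 20; the divisors of 20 are 1, 2, 4, 5, 10, 20.

Answer: 1, 2, 4, 5, 10, 20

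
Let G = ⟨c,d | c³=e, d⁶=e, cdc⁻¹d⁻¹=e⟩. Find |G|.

Enumerate words in the generators, reducing via the relations: the distinct elements are
  {c, d, e, cd, c², d², d³, d⁴, d⁵, cd², cd³, cd⁴, cd⁵, c²d, c²d², c²d³, c²d⁴, c²d⁵}.
No further products give new elements, so |G| = 18.

Answer: 18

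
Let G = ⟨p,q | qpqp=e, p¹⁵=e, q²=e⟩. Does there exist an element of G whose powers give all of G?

Every cyclic group is abelian. But p·q = pq while q·p = p¹⁴q, so p·q ≠ q·p and G is not abelian. Hence G is not cyclic.

Answer: No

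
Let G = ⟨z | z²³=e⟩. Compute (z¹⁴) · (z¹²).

Compute (z¹⁴) · (z¹²) by multiplying left to right and reducing via the relations at each step:
  (z¹⁴) · z¹² = z³

Answer: z³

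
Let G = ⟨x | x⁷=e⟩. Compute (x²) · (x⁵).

Compute (x²) · (x⁵) by multiplying left to right and reducing via the relations at each step:
  (x²) · x⁵ = e

Answer: e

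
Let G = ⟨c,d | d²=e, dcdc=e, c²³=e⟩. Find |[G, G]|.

G' = [G, G] is generated by all commutators. The generator-pair commutators are: [c, d] = c².
The subgroup they normally generate is {e, c, c², c³, c⁴, c⁵, c⁶, c⁷, c⁸, c⁹, c¹⁰, c¹¹, c¹², c¹³, c¹⁴, c¹⁵, c¹⁶, c¹⁷, c¹⁸, c¹⁹, c²⁰, c²¹, c²²}, of order 23.
Check: |G/G'| = 46/23 = 2 is the order of the abelianisation.

Answer: 23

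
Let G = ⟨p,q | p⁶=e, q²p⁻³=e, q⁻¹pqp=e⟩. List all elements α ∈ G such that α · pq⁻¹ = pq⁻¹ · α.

⟨pq⁻¹⟩ ⊆ C_G(pq⁻¹) since powers of pq⁻¹ commute with pq⁻¹; so |C_G(pq⁻¹)| ≥ |⟨pq⁻¹⟩| = 4.
By orbit–stabilizer, |C_G(pq⁻¹)| = |G| / |conj. class of pq⁻¹| = 12 / 3 = 4.
The 4 elements commuting with pq⁻¹ are {e, p³, pq, pq⁻¹}.

Answer: {e, p³, pq, pq⁻¹}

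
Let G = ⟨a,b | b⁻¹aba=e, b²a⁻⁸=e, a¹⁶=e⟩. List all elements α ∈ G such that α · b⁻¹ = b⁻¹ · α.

⟨b⁻¹⟩ ⊆ C_G(b⁻¹) since powers of b⁻¹ commute with b⁻¹; so |C_G(b⁻¹)| ≥ |⟨b⁻¹⟩| = 4.
By orbit–stabilizer, |C_G(b⁻¹)| = |G| / |conj. class of b⁻¹| = 32 / 8 = 4.
The 4 elements commuting with b⁻¹ are {e, a⁸, b, b⁻¹}.

Answer: {e, a⁸, b, b⁻¹}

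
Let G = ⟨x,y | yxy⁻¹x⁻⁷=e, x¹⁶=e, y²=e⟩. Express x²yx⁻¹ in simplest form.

Multiply left to right, reducing at each step:
  (x²) · y = x²y
  (x²y) · x⁻¹ = x¹¹y

Answer: x¹¹y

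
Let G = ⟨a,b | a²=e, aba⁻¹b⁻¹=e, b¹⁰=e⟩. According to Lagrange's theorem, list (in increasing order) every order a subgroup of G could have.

|G| = 20 = 2² · 5. By Lagrange's theorem the order of any subgroup divides 20; the divisors of 20 are 1, 2, 4, 5, 10, 20.

Answer: 1, 2, 4, 5, 10, 20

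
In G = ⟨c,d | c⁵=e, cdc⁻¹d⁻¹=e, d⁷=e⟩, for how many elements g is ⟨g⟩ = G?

G is cyclic of order 35. An element generates G iff its order is 35, and a cyclic group of order 35 has exactly φ(35) = 24 such elements.

Answer: 24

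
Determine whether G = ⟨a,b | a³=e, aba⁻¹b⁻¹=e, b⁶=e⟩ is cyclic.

|G| = 18, but the maximum element order in G is 6 < 18. No single element generates all of G, so G is not cyclic.

Answer: No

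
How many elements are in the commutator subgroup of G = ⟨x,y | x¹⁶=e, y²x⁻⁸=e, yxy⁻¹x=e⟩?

G' = [G, G] is generated by all commutators. The generator-pair commutators are: [x, y] = x².
The subgroup they normally generate is {e, x², x⁴, x⁶, x⁸, x¹⁰, x¹², x¹⁴}, of order 8.
Check: |G/G'| = 32/8 = 4 is the order of the abelianisation.

Answer: 8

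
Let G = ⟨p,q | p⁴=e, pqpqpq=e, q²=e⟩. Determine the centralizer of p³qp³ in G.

⟨p³qp³⟩ ⊆ C_G(p³qp³) since powers of p³qp³ commute with p³qp³; so |C_G(p³qp³)| ≥ |⟨p³qp³⟩| = 4.
By orbit–stabilizer, |C_G(p³qp³)| = |G| / |conj. class of p³qp³| = 24 / 6 = 4.
The 4 elements commuting with p³qp³ are {e, pqp, p³qp³, qp²q}.

Answer: {e, pqp, p³qp³, qp²q}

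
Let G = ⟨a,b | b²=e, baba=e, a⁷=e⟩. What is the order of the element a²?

Compute successive powers until reaching e:
  (a²)¹ = a², (a²)² = a⁴, (a²)³ = a⁶, (a²)⁴ = a, (a²)⁵ = a³, (a²)⁶ = a⁵, (a²)⁷ = e.
The smallest positive k with (a²)ᵏ = e is 7.

Answer: 7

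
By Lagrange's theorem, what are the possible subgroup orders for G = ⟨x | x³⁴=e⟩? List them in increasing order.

|G| = 34 = 2 · 17. By Lagrange's theorem the order of any subgroup divides 34; the divisors of 34 are 1, 2, 17, 34.

Answer: 1, 2, 17, 34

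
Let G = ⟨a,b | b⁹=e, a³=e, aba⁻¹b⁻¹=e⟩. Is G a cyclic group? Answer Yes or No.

|G| = 27, but the maximum element order in G is 9 < 27. No single element generates all of G, so G is not cyclic.

Answer: No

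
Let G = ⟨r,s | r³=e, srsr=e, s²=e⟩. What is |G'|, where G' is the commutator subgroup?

G' = [G, G] is generated by all commutators. The generator-pair commutators are: [r, s] = r².
The subgroup they normally generate is {e, r, r²}, of order 3.
Check: |G/G'| = 6/3 = 2 is the order of the abelianisation.

Answer: 3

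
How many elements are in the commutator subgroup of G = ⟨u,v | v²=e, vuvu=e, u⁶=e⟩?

G' = [G, G] is generated by all commutators. The generator-pair commutators are: [u, v] = u².
The subgroup they normally generate is {e, u², u⁴}, of order 3.
Check: |G/G'| = 12/3 = 4 is the order of the abelianisation.

Answer: 3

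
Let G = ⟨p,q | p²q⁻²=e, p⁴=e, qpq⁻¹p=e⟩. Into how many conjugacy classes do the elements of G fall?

The conjugacy classes (representative and size) are:
  [e] (size 1), [p³] (size 2), [p²] (size 1), [q⁻¹] (size 2), [pq] (size 2).
Class equation: 1 + 2 + 1 + 2 + 2 = 8 = |G|. So G has 5 conjugacy classes.

Answer: 5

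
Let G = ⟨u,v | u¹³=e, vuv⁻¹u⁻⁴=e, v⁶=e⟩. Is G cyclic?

Every cyclic group is abelian. But u·v = uv while v·u = u⁴v, so u·v ≠ v·u and G is not abelian. Hence G is not cyclic.

Answer: No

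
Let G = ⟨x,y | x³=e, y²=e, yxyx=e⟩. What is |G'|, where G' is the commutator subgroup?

G' = [G, G] is generated by all commutators. The generator-pair commutators are: [x, y] = x².
The subgroup they normally generate is {e, x, x²}, of order 3.
Check: |G/G'| = 6/3 = 2 is the order of the abelianisation.

Answer: 3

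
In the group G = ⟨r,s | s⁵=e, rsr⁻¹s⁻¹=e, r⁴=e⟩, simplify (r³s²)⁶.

Compute successive powers of (r³s²), reducing at each step:
  (r³s²)²: (r³s²) · r³ = r²s²;   (r²s²) · s² = r²s⁴
  (r³s²)³: (r²s⁴) · r³ = rs⁴;   (rs⁴) · s² = rs
  (r³s²)⁴: (rs) · r³ = s;   s · s² = s³
  (r³s²)⁵: (s³) · r³ = r³s³;   (r³s³) · s² = r³
  (r³s²)⁶: (r³) · r³ = r²;   (r²) · s² = r²s²

Answer: r²s²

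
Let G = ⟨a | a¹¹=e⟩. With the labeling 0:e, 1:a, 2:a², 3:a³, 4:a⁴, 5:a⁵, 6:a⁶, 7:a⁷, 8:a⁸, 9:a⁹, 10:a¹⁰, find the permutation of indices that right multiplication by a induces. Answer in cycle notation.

(0 1 2 3 4 5 6 7 8 9 10)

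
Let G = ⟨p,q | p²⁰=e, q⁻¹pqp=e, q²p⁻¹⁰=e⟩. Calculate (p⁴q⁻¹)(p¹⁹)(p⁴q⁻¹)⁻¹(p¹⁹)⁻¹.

[(p⁴q⁻¹), (p¹⁹)] = (p⁴q⁻¹)·(p¹⁹)·(p⁴q⁻¹)⁻¹·(p¹⁹)⁻¹.
  (p⁴q⁻¹) · (p¹⁹) = p⁵q⁻¹
  (p⁵q⁻¹) · (p⁴q) = p
  p · p = p²

Answer: p²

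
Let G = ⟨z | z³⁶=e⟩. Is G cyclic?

|G| = 36. The element z has order 36 (its powers give 36 distinct elements), so ⟨z⟩ = G and G is cyclic.

Answer: Yes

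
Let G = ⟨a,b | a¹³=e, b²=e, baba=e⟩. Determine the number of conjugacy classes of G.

The conjugacy classes (representative and size) are:
  [e] (size 1), [a¹²] (size 2), [a¹¹] (size 2), [a³] (size 2), [a⁴] (size 2), [a⁸] (size 2), [a⁶] (size 2), [b] (size 13).
Class equation: 1 + 2 + 2 + 2 + 2 + 2 + 2 + 13 = 26 = |G|. So G has 8 conjugacy classes.

Answer: 8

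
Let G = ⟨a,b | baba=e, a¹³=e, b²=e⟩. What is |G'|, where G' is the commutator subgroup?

G' = [G, G] is generated by all commutators. The generator-pair commutators are: [a, b] = a².
The subgroup they normally generate is {e, a, a², a³, a⁴, a⁵, a⁶, a⁷, a⁸, a⁹, a¹⁰, a¹¹, a¹²}, of order 13.
Check: |G/G'| = 26/13 = 2 is the order of the abelianisation.

Answer: 13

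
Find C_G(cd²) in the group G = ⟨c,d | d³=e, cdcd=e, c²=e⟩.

⟨cd²⟩ ⊆ C_G(cd²) since powers of cd² commute with cd²; so |C_G(cd²)| ≥ |⟨cd²⟩| = 2.
By orbit–stabilizer, |C_G(cd²)| = |G| / |conj. class of cd²| = 6 / 3 = 2.
The 2 elements commuting with cd² are {e, cd²}.

Answer: {e, cd²}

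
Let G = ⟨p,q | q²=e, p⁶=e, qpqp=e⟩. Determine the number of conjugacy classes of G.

The conjugacy classes (representative and size) are:
  [e] (size 1), [p⁵] (size 2), [p⁴] (size 2), [p³] (size 1), [q] (size 3), [p³q] (size 3).
Class equation: 1 + 2 + 2 + 1 + 3 + 3 = 12 = |G|. So G has 6 conjugacy classes.

Answer: 6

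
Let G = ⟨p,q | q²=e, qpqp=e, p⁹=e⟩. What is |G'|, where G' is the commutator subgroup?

G' = [G, G] is generated by all commutators. The generator-pair commutators are: [p, q] = p².
The subgroup they normally generate is {e, p, p², p³, p⁴, p⁵, p⁶, p⁷, p⁸}, of order 9.
Check: |G/G'| = 18/9 = 2 is the order of the abelianisation.

Answer: 9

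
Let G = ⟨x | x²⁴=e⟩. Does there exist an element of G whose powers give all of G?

|G| = 24. The element x has order 24 (its powers give 24 distinct elements), so ⟨x⟩ = G and G is cyclic.

Answer: Yes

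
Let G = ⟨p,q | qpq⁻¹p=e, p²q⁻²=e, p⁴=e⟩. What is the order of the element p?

Compute successive powers until reaching e:
  p¹ = p, p² = p², p³ = p³, p⁴ = e.
The smallest positive k with pᵏ = e is 4.

Answer: 4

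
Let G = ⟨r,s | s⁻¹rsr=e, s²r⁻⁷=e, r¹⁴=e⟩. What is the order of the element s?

Compute successive powers until reaching e:
  s¹ = s, s² = r⁷, s³ = s⁻¹, s⁴ = e.
The smallest positive k with sᵏ = e is 4.

Answer: 4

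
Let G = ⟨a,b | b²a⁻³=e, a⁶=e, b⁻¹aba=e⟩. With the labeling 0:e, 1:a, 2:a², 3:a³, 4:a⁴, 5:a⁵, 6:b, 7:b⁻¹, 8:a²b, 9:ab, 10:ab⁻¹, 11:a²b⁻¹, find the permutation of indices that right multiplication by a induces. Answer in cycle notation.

(0 1 2 3 4 5)(6 11 10 7 8 9)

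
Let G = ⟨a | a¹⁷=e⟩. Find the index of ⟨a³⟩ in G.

First find ord(a³) by computing successive powers:
  (a³)¹ = a³, (a³)² = a⁶, (a³)³ = a⁹, (a³)⁴ = a¹², (a³)⁵ = a¹⁵, (a³)⁶ = a, (a³)⁷ = a⁴, (a³)⁸ = a⁷, (a³)⁹ = a¹⁰, (a³)¹⁰ = a¹³, (a³)¹¹ = a¹⁶, (a³)¹² = a², (a³)¹³ = a⁵, (a³)¹⁴ = a⁸, (a³)¹⁵ = a¹¹, (a³)¹⁶ = a¹⁴, (a³)¹⁷ = e.
So |⟨a³⟩| = ord(a³) = 17. With |G| = 17, by Lagrange [G : ⟨a³⟩] = 17/17 = 1.

Answer: 1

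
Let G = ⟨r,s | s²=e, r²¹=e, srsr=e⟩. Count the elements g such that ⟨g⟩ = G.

⟨g⟩ = G would require ord(g) = |G| = 42, but the maximum element order in G is 21 < 42. So G is not cyclic and no single element generates it: the count is 0.

Answer: 0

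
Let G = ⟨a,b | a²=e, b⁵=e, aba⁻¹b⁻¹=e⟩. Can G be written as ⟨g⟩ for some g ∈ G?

|G| = 10. The element ab has order 10 (its powers give 10 distinct elements), so ⟨ab⟩ = G and G is cyclic.

Answer: Yes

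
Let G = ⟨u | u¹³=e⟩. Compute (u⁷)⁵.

Compute successive powers of (u⁷), reducing at each step:
  (u⁷)²: (u⁷) · u⁷ = u
  (u⁷)³: u · u⁷ = u⁸
  (u⁷)⁴: (u⁸) · u⁷ = u²
  (u⁷)⁵: (u²) · u⁷ = u⁹

Answer: u⁹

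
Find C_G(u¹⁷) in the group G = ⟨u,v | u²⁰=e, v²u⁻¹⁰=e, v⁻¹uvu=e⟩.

⟨u¹⁷⟩ ⊆ C_G(u¹⁷) since powers of u¹⁷ commute with u¹⁷; so |C_G(u¹⁷)| ≥ |⟨u¹⁷⟩| = 20.
By orbit–stabilizer, |C_G(u¹⁷)| = |G| / |conj. class of u¹⁷| = 40 / 2 = 20.
The 20 elements commuting with u¹⁷ are {e, u, u², u³, u⁴, u⁵, u⁶, u⁷, u⁸, u⁹, u¹⁰, u¹¹, u¹², u¹³, u¹⁴, u¹⁵, u¹⁶, u¹⁷, u¹⁸, u¹⁹}.

Answer: {e, u, u², u³, u⁴, u⁵, u⁶, u⁷, u⁸, u⁹, u¹⁰, u¹¹, u¹², u¹³, u¹⁴, u¹⁵, u¹⁶, u¹⁷, u¹⁸, u¹⁹}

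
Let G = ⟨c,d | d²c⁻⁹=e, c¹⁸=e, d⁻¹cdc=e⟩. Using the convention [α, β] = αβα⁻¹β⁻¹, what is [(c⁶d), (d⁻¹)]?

[(c⁶d), (d⁻¹)] = (c⁶d)·(d⁻¹)·(c⁶d)⁻¹·(d⁻¹)⁻¹.
  (c⁶d) · (d⁻¹) = c⁶
  (c⁶) · (c⁶d⁻¹) = c³d
  (c³d) · d = c¹²

Answer: c¹²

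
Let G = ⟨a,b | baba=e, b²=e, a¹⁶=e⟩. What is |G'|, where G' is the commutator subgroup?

G' = [G, G] is generated by all commutators. The generator-pair commutators are: [a, b] = a².
The subgroup they normally generate is {e, a², a⁴, a⁶, a⁸, a¹⁰, a¹², a¹⁴}, of order 8.
Check: |G/G'| = 32/8 = 4 is the order of the abelianisation.

Answer: 8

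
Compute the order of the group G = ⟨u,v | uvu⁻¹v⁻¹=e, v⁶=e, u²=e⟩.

Enumerate words in the generators, reducing via the relations: the distinct elements are
  {e, u, v, uv, v², v³, v⁴, v⁵, uv², uv³, uv⁴, uv⁵}.
No further products give new elements, so |G| = 12.

Answer: 12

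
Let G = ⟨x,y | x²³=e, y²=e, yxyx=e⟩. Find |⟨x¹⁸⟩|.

|⟨x¹⁸⟩| equals the order of x¹⁸. Compute successive powers until reaching e:
  (x¹⁸)¹ = x¹⁸, (x¹⁸)² = x¹³, (x¹⁸)³ = x⁸, (x¹⁸)⁴ = x³, (x¹⁸)⁵ = x²¹, (x¹⁸)⁶ = x¹⁶, (x¹⁸)⁷ = x¹¹, (x¹⁸)⁸ = x⁶, (x¹⁸)⁹ = x, (x¹⁸)¹⁰ = x¹⁹, (x¹⁸)¹¹ = x¹⁴, (x¹⁸)¹² = x⁹, (x¹⁸)¹³ = x⁴, (x¹⁸)¹⁴ = x²², (x¹⁸)¹⁵ = x¹⁷, (x¹⁸)¹⁶ = x¹², (x¹⁸)¹⁷ = x⁷, (x¹⁸)¹⁸ = x², (x¹⁸)¹⁹ = x²⁰, (x¹⁸)²⁰ = x¹⁵, (x¹⁸)²¹ = x¹⁰, (x¹⁸)²² = x⁵, (x¹⁸)²³ = e.
The smallest positive k with (x¹⁸)ᵏ = e is 23, so |⟨x¹⁸⟩| = 23.

Answer: 23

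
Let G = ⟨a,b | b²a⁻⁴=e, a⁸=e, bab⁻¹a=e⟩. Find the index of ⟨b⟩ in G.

First find ord(b) by computing successive powers:
  b¹ = b, b² = a⁴, b³ = b⁻¹, b⁴ = e.
So |⟨b⟩| = ord(b) = 4. With |G| = 16, by Lagrange [G : ⟨b⟩] = 16/4 = 4.

Answer: 4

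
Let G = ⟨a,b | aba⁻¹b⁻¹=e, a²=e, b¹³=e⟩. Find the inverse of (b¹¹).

The order of (b¹¹) is 13 (smallest k with (b¹¹)ᵏ = e), so (b¹¹)⁻¹ = (b¹¹)¹² = b².
Check: (b¹¹) · (b²) → (b¹¹) · b² = e, giving e as required.

Answer: b²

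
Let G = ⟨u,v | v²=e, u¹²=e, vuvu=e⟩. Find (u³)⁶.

Compute successive powers of (u³), reducing at each step:
  (u³)²: (u³) · u³ = u⁶
  (u³)³: (u⁶) · u³ = u⁹
  (u³)⁴: (u⁹) · u³ = e
  (u³)⁵: e · u³ = u³
  (u³)⁶: (u³) · u³ = u⁶

Answer: u⁶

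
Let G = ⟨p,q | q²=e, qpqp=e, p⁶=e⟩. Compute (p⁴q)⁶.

Compute successive powers of (p⁴q), reducing at each step:
  (p⁴q)²: (p⁴q) · p⁴ = q;   q · q = e
  (p⁴q)³: e · p⁴ = p⁴;   (p⁴) · q = p⁴q
  (p⁴q)⁴: (p⁴q) · p⁴ = q;   q · q = e
  (p⁴q)⁵: e · p⁴ = p⁴;   (p⁴) · q = p⁴q
  (p⁴q)⁶: (p⁴q) · p⁴ = q;   q · q = e

Answer: e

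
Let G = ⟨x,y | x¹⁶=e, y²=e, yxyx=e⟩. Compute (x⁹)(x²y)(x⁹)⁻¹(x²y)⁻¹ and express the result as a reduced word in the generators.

[(x⁹), (x²y)] = (x⁹)·(x²y)·(x⁹)⁻¹·(x²y)⁻¹.
  (x⁹) · (x²y) = x¹¹y
  (x¹¹y) · (x⁷) = x⁴y
  (x⁴y) · (x²y) = x²

Answer: x²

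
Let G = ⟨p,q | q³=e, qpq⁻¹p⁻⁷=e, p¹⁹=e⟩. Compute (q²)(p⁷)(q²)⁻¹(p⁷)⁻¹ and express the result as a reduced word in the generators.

[(q²), (p⁷)] = (q²)·(p⁷)·(q²)⁻¹·(p⁷)⁻¹.
  (q²) · (p⁷) = pq²
  (pq²) · q = p
  p · (p¹²) = p¹³

Answer: p¹³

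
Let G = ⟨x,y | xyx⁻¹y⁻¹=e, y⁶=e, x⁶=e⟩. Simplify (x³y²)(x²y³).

Compute (x³y²) · (x²y³) by multiplying left to right and reducing via the relations at each step:
  (x³y²) · x² = x⁵y²
  (x⁵y²) · y³ = x⁵y⁵

Answer: x⁵y⁵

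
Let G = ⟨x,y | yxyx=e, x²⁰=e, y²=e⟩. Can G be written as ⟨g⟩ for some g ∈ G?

Every cyclic group is abelian. But x·y = xy while y·x = x¹⁹y, so x·y ≠ y·x and G is not abelian. Hence G is not cyclic.

Answer: No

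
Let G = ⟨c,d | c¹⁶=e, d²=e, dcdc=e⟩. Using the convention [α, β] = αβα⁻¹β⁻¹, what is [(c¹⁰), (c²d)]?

[(c¹⁰), (c²d)] = (c¹⁰)·(c²d)·(c¹⁰)⁻¹·(c²d)⁻¹.
  (c¹⁰) · (c²d) = c¹²d
  (c¹²d) · (c⁶) = c⁶d
  (c⁶d) · (c²d) = c⁴

Answer: c⁴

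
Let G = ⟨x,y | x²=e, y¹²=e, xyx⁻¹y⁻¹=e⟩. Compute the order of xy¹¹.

Compute successive powers until reaching e:
  (xy¹¹)¹ = xy¹¹, (xy¹¹)² = y¹⁰, (xy¹¹)³ = xy⁹, (xy¹¹)⁴ = y⁸, (xy¹¹)⁵ = xy⁷, (xy¹¹)⁶ = y⁶, (xy¹¹)⁷ = xy⁵, (xy¹¹)⁸ = y⁴, (xy¹¹)⁹ = xy³, (xy¹¹)¹⁰ = y², (xy¹¹)¹¹ = xy, (xy¹¹)¹² = e.
The smallest positive k with (xy¹¹)ᵏ = e is 12.

Answer: 12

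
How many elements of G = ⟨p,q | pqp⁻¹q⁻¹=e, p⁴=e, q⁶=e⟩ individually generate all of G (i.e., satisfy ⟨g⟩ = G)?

⟨g⟩ = G would require ord(g) = |G| = 24, but the maximum element order in G is 12 < 24. So G is not cyclic and no single element generates it: the count is 0.

Answer: 0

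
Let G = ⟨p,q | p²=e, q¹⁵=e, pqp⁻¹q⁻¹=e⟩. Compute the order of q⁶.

Compute successive powers until reaching e:
  (q⁶)¹ = q⁶, (q⁶)² = q¹², (q⁶)³ = q³, (q⁶)⁴ = q⁹, (q⁶)⁵ = e.
The smallest positive k with (q⁶)ᵏ = e is 5.

Answer: 5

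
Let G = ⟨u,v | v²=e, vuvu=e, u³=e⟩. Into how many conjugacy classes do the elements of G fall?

The conjugacy classes (representative and size) are:
  [e] (size 1), [u] (size 2), [uv] (size 3).
Class equation: 1 + 2 + 3 = 6 = |G|. So G has 3 conjugacy classes.

Answer: 3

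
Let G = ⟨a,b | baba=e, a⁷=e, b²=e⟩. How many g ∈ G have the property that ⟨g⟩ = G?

⟨g⟩ = G would require ord(g) = |G| = 14, but the maximum element order in G is 7 < 14. So G is not cyclic and no single element generates it: the count is 0.

Answer: 0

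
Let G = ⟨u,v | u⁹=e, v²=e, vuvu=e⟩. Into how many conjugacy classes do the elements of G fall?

The conjugacy classes (representative and size) are:
  [e] (size 1), [u⁸] (size 2), [u⁷] (size 2), [u⁶] (size 2), [u⁵] (size 2), [u⁴v] (size 9).
Class equation: 1 + 2 + 2 + 2 + 2 + 9 = 18 = |G|. So G has 6 conjugacy classes.

Answer: 6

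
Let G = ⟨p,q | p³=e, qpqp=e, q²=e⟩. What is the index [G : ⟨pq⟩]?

First find ord(pq) by computing successive powers:
  (pq)¹ = pq, (pq)² = e.
So |⟨pq⟩| = ord(pq) = 2. With |G| = 6, by Lagrange [G : ⟨pq⟩] = 6/2 = 3.

Answer: 3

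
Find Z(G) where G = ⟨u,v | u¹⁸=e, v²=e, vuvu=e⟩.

An element z ∈ Z(G) iff z commutes with every generator.
For example u⁹ is central: (u⁹)·u = u¹⁰ = u·(u⁹); (u⁹)·v = u⁹v = v·(u⁹).
Whereas u ∉ Z(G) since u·v = uv ≠ u¹⁷v = v·u.
Checking each of the 36 elements this way gives Z(G) = {e, u⁹}, of order 2.

Answer: {e, u⁹}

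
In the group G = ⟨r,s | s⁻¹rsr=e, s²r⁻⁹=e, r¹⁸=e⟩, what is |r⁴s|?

Compute successive powers until reaching e:
  (r⁴s)¹ = r⁴s, (r⁴s)² = r⁹, (r⁴s)³ = r⁴s⁻¹, (r⁴s)⁴ = e.
The smallest positive k with (r⁴s)ᵏ = e is 4.

Answer: 4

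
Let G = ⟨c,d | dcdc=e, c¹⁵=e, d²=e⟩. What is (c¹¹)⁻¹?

The order of (c¹¹) is 15 (smallest k with (c¹¹)ᵏ = e), so (c¹¹)⁻¹ = (c¹¹)¹⁴ = c⁴.
Check: (c¹¹) · (c⁴) → (c¹¹) · c⁴ = e, giving e as required.

Answer: c⁴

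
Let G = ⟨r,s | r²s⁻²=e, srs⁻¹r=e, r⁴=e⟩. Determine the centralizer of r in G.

⟨r⟩ ⊆ C_G(r) since powers of r commute with r; so |C_G(r)| ≥ |⟨r⟩| = 4.
By orbit–stabilizer, |C_G(r)| = |G| / |conj. class of r| = 8 / 2 = 4.
The 4 elements commuting with r are {e, r, r², r³}.

Answer: {e, r, r², r³}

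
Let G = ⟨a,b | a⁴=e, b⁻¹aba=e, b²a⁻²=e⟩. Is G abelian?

a·b = ab but b·a = ab⁻¹, so a·b ≠ b·a and G is not abelian.

Answer: No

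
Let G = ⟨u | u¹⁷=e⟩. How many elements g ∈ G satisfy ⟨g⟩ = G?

G is cyclic of order 17. An element generates G iff its order is 17, and a cyclic group of order 17 has exactly φ(17) = 16 such elements.

Answer: 16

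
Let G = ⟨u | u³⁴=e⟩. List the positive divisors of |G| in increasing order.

|G| = 34 = 2 · 17. By Lagrange's theorem the order of any subgroup divides 34; the divisors of 34 are 1, 2, 17, 34.

Answer: 1, 2, 17, 34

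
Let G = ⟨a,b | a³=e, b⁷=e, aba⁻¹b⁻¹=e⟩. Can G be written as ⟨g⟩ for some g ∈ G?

|G| = 21. The element ab has order 21 (its powers give 21 distinct elements), so ⟨ab⟩ = G and G is cyclic.

Answer: Yes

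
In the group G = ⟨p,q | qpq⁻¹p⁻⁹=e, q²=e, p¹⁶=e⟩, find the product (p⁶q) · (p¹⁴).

Compute (p⁶q) · (p¹⁴) by multiplying left to right and reducing via the relations at each step:
  (p⁶q) · p¹⁴ = p⁴q

Answer: p⁴q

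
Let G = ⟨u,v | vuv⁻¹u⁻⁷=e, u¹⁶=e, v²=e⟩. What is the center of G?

An element z ∈ Z(G) iff z commutes with every generator.
For example u⁸ is central: (u⁸)·u = u⁹ = u·(u⁸); (u⁸)·v = u⁸v = v·(u⁸).
Whereas u ∉ Z(G) since u·v = uv ≠ u⁷v = v·u.
Checking each of the 32 elements this way gives Z(G) = {e, u⁸}, of order 2.

Answer: {e, u⁸}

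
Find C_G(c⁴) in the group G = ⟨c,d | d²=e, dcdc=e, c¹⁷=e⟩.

⟨c⁴⟩ ⊆ C_G(c⁴) since powers of c⁴ commute with c⁴; so |C_G(c⁴)| ≥ |⟨c⁴⟩| = 17.
By orbit–stabilizer, |C_G(c⁴)| = |G| / |conj. class of c⁴| = 34 / 2 = 17.
The 17 elements commuting with c⁴ are {e, c, c², c³, c⁴, c⁵, c⁶, c⁷, c⁸, c⁹, c¹⁰, c¹¹, c¹², c¹³, c¹⁴, c¹⁵, c¹⁶}.

Answer: {e, c, c², c³, c⁴, c⁵, c⁶, c⁷, c⁸, c⁹, c¹⁰, c¹¹, c¹², c¹³, c¹⁴, c¹⁵, c¹⁶}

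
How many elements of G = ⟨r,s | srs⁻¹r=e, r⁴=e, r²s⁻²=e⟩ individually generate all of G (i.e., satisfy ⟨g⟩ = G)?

⟨g⟩ = G would require ord(g) = |G| = 8, but the maximum element order in G is 4 < 8. So G is not cyclic and no single element generates it: the count is 0.

Answer: 0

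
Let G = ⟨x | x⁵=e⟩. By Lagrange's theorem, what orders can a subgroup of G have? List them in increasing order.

|G| = 5 = 5. By Lagrange's theorem the order of any subgroup divides 5; the divisors of 5 are 1, 5.

Answer: 1, 5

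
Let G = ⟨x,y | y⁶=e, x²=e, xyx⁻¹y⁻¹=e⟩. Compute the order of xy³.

Compute successive powers until reaching e:
  (xy³)¹ = xy³, (xy³)² = e.
The smallest positive k with (xy³)ᵏ = e is 2.

Answer: 2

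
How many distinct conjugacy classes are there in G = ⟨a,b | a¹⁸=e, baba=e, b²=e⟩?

The conjugacy classes (representative and size) are:
  [e] (size 1), [a] (size 2), [a²] (size 2), [a³] (size 2), [a¹⁴] (size 2), [a⁵] (size 2), [a¹²] (size 2), [a⁷] (size 2), [a¹⁰] (size 2), [a⁹] (size 1), [a¹⁰b] (size 9), [ab] (size 9).
Class equation: 1 + 2 + 2 + 2 + 2 + 2 + 2 + 2 + 2 + 1 + 9 + 9 = 36 = |G|. So G has 12 conjugacy classes.

Answer: 12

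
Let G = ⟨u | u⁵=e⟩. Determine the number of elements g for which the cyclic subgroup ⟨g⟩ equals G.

G is cyclic of order 5. An element generates G iff its order is 5, and a cyclic group of order 5 has exactly φ(5) = 4 such elements.

Answer: 4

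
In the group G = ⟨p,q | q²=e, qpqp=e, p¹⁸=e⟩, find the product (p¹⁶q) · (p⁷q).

Compute (p¹⁶q) · (p⁷q) by multiplying left to right and reducing via the relations at each step:
  (p¹⁶q) · p⁷ = p⁹q
  (p⁹q) · q = p⁹

Answer: p⁹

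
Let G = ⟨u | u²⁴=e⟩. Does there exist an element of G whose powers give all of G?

|G| = 24. The element u has order 24 (its powers give 24 distinct elements), so ⟨u⟩ = G and G is cyclic.

Answer: Yes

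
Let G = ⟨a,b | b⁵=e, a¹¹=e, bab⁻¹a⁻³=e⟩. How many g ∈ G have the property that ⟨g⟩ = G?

⟨g⟩ = G would require ord(g) = |G| = 55, but the maximum element order in G is 11 < 55. So G is not cyclic and no single element generates it: the count is 0.

Answer: 0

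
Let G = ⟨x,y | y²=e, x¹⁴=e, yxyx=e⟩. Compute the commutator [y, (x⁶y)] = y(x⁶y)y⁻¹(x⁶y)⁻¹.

[y, (x⁶y)] = y·(x⁶y)·y⁻¹·(x⁶y)⁻¹.
  y · (x⁶y) = x⁸
  (x⁸) · y = x⁸y
  (x⁸y) · (x⁶y) = x²

Answer: x²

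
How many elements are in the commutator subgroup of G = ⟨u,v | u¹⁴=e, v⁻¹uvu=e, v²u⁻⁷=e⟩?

G' = [G, G] is generated by all commutators. The generator-pair commutators are: [u, v] = u².
The subgroup they normally generate is {e, u², u⁴, u⁶, u⁸, u¹⁰, u¹²}, of order 7.
Check: |G/G'| = 28/7 = 4 is the order of the abelianisation.

Answer: 7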